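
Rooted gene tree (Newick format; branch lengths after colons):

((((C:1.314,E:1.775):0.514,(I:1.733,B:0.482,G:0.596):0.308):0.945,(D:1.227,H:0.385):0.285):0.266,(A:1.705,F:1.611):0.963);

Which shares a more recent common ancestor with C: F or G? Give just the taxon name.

G

The MRCA of C and G subtends ((C,E),(I,B,G)) (5 taxa).
The MRCA of C and F is the root, subtending the entire tree (9 taxa).
The first is nested inside the second, so C shares a more recent common ancestor with G.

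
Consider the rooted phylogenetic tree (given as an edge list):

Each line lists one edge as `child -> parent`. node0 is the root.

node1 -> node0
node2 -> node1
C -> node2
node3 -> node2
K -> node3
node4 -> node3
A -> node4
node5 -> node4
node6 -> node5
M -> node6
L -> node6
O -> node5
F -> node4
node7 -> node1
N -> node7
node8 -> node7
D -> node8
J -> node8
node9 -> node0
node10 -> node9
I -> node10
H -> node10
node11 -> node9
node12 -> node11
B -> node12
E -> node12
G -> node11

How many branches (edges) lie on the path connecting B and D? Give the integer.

The MRCA of B and D is the root of the tree.
From B up to that node: 4 branches. From D up to the same node: 4 branches. Total: 4 + 4 = 8.

8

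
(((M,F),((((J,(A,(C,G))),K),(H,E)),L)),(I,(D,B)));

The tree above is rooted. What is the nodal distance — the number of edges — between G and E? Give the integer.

7

The MRCA of G and E is the node subtending (((J,(A,(C,G))),K),(H,E)).
From G up to that node: 5 branches. From E up to the same node: 2 branches. Total: 5 + 2 = 7.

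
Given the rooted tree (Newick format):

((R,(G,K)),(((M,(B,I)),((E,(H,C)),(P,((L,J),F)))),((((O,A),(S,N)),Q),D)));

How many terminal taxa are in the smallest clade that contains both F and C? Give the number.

The MRCA of F and C is the node subtending ((E,(H,C)),(P,((L,J),F))).
That clade contains 7 terminal taxa: C, E, F, H, J, L, P.

7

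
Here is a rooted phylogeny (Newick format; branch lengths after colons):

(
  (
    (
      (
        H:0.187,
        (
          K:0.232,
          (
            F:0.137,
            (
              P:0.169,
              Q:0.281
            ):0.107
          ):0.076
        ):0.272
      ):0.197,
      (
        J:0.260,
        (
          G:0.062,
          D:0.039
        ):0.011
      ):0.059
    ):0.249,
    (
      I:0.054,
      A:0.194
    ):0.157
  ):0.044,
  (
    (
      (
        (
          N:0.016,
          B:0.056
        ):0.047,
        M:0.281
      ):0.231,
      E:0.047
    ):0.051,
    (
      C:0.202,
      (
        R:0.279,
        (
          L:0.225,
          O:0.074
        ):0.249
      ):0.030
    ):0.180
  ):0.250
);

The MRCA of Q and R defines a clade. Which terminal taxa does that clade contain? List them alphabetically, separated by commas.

A, B, C, D, E, F, G, H, I, J, K, L, M, N, O, P, Q, R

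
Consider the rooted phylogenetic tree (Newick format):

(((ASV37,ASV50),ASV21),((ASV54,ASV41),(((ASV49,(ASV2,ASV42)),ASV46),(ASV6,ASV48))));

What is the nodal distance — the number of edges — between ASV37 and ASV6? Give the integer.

7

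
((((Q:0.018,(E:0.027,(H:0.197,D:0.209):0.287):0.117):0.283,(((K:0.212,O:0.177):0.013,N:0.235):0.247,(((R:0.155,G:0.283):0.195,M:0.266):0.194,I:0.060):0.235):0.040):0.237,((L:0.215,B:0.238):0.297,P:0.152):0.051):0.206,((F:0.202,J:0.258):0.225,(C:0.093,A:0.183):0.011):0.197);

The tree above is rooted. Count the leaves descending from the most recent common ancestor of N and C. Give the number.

The MRCA of N and C is the root, so the clade is the entire tree.
That clade contains 18 terminal taxa: A, B, C, D, E, F, G, H, I, J, K, L, M, N, O, P, Q, R.

18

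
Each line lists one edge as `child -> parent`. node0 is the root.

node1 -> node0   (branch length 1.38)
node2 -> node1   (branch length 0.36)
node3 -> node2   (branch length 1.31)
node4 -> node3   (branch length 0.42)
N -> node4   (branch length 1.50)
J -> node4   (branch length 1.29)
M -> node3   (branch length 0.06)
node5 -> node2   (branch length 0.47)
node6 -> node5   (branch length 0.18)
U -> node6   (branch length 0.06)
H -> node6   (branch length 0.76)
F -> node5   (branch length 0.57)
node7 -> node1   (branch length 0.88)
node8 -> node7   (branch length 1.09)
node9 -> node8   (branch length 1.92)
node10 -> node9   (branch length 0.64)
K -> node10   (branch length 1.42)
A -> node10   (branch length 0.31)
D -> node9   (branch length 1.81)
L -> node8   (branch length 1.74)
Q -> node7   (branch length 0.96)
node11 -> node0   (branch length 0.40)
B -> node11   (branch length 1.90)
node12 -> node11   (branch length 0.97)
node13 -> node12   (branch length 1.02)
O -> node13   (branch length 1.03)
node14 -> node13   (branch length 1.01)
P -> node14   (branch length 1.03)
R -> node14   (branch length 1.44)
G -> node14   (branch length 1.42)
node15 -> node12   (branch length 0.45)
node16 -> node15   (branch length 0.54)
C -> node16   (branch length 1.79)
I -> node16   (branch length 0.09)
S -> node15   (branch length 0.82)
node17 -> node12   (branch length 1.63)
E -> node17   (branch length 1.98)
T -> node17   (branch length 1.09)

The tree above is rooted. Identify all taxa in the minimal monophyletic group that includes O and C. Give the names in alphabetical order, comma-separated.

C, E, G, I, O, P, R, S, T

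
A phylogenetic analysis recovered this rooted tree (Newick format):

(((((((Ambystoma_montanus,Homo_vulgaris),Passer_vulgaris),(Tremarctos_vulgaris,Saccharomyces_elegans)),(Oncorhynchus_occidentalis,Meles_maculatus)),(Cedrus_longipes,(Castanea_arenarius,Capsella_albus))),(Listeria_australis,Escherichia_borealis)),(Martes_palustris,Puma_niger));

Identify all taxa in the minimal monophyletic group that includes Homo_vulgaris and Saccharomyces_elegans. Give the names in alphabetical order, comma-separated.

Tracing Homo_vulgaris: it sits inside (Ambystoma_montanus,Homo_vulgaris).
Tracing Saccharomyces_elegans: it sits inside (Tremarctos_vulgaris,Saccharomyces_elegans).
The smallest clade enclosing both is (((Ambystoma_montanus,Homo_vulgaris),Passer_vulgaris),(Tremarctos_vulgaris,Saccharomyces_elegans)); the answer is its 5 terminal taxa in alphabetical order.

Ambystoma_montanus, Homo_vulgaris, Passer_vulgaris, Saccharomyces_elegans, Tremarctos_vulgaris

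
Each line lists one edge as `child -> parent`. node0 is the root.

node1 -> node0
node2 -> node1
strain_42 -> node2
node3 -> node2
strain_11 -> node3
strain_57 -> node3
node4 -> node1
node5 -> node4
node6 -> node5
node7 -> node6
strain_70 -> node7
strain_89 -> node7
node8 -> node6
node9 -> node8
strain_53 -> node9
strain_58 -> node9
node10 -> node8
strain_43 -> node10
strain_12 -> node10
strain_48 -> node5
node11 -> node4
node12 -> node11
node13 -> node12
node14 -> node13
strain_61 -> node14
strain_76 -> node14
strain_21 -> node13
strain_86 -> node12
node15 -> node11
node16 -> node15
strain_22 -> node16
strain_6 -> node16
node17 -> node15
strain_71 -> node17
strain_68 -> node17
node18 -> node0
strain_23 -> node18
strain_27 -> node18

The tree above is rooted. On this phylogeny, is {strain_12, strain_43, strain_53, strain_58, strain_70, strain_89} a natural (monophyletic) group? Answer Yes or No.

The most recent common ancestor of these taxa subtends ((strain_70,strain_89),((strain_53,strain_58),(strain_43,strain_12))).
That clade has exactly 6 tips — every listed taxon and nothing else — so the group is monophyletic.

Yes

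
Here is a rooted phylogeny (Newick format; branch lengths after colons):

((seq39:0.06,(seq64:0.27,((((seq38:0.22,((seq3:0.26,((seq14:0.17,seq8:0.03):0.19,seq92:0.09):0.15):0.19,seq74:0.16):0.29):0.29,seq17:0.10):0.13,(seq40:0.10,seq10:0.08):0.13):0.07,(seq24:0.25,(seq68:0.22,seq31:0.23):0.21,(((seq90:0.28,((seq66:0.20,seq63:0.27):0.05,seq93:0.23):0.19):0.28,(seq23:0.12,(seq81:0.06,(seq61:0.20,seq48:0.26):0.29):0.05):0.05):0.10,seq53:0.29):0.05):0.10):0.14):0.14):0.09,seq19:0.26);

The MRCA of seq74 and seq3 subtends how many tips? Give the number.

The MRCA of seq74 and seq3 is the node subtending ((seq3,((seq14,seq8),seq92)),seq74).
That clade contains 5 terminal taxa: seq14, seq3, seq74, seq8, seq92.

5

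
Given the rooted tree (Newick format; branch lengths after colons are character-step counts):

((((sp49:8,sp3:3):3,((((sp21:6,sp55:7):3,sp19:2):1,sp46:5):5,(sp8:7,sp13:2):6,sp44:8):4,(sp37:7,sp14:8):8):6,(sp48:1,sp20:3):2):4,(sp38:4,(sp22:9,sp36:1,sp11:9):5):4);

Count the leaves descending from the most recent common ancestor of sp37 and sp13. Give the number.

11

The MRCA of sp37 and sp13 is the node subtending ((sp49,sp3),((((sp21,sp55),sp19),sp46),(sp8,sp13),sp44),(sp37,sp14)).
That clade contains 11 terminal taxa: sp13, sp14, sp19, sp21, sp3, sp37, sp44, sp46, sp49, sp55, sp8.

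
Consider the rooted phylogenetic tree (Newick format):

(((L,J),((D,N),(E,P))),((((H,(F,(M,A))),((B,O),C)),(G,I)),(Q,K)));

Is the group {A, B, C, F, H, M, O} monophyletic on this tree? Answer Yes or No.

The most recent common ancestor of these taxa subtends ((H,(F,(M,A))),((B,O),C)).
That clade has exactly 7 tips — every listed taxon and nothing else — so the group is monophyletic.

Yes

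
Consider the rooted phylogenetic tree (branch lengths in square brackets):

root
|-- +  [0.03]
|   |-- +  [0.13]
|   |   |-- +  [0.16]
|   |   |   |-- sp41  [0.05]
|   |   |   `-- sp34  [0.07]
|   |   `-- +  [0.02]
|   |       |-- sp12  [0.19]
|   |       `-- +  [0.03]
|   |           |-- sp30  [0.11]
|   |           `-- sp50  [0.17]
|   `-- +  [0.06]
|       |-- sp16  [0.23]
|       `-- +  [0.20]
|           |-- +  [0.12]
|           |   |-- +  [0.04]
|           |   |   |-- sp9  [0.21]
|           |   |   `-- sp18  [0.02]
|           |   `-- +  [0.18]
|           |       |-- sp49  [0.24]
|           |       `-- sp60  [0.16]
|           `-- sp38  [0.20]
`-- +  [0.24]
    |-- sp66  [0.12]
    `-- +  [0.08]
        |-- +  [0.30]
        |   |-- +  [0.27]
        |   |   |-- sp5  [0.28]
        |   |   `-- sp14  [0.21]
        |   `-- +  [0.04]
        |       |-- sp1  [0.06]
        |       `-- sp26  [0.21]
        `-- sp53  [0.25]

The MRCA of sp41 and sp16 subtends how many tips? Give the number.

11

The MRCA of sp41 and sp16 is the node subtending (((sp41,sp34),(sp12,(sp30,sp50))),(sp16,(((sp9,sp18),(sp49,sp60)),sp38))).
That clade contains 11 terminal taxa: sp12, sp16, sp18, sp30, sp34, sp38, sp41, sp49, sp50, sp60, sp9.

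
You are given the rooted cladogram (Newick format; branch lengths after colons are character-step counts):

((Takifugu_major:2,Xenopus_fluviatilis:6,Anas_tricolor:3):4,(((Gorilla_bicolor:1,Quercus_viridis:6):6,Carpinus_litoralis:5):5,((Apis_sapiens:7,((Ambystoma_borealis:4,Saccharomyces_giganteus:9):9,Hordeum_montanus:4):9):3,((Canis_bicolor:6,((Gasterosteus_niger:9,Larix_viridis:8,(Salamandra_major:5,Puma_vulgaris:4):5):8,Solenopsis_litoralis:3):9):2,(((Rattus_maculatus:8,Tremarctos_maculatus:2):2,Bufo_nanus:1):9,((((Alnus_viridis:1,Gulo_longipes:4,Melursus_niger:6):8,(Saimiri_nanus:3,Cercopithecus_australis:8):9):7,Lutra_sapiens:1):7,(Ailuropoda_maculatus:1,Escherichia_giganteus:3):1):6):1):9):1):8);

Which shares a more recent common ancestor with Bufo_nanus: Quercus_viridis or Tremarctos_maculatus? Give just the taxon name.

Tremarctos_maculatus

The MRCA of Bufo_nanus and Tremarctos_maculatus subtends ((Rattus_maculatus,Tremarctos_maculatus),Bufo_nanus) (3 taxa).
The MRCA of Bufo_nanus and Quercus_viridis subtends (((Gorilla_bicolor,Quercus_viridis),Carpinus_litoralis),((Apis_sapiens,((Ambystoma_borealis,Saccharomyces_giganteus),Hordeum_montanus)),((Canis_bicolor,((Gasterosteus_niger,Larix_viridis,(Salamandra_major,Puma_vulgaris)),Solenopsis_litoralis)),(((Rattus_maculatus,Tremarctos_maculatus),Bufo_nanus),((((Alnus_viridis,Gulo_longipes,Melursus_niger),(Saimiri_nanus,Cercopithecus_australis)),Lutra_sapiens),(Ailuropoda_maculatus,Escherichia_giganteus)))))) (24 taxa).
The first is nested inside the second, so Bufo_nanus shares a more recent common ancestor with Tremarctos_maculatus.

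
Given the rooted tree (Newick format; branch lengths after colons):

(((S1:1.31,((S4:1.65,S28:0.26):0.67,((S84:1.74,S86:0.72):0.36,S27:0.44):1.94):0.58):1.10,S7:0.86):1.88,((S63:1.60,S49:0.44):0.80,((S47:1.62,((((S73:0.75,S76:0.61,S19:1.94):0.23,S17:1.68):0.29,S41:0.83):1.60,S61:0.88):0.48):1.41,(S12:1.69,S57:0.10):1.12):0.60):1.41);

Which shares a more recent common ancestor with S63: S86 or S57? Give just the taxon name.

The MRCA of S63 and S57 subtends ((S63,S49),((S47,((((S73,S76,S19),S17),S41),S61)),(S12,S57))) (11 taxa).
The MRCA of S63 and S86 is the root, subtending the entire tree (18 taxa).
The first is nested inside the second, so S63 shares a more recent common ancestor with S57.

S57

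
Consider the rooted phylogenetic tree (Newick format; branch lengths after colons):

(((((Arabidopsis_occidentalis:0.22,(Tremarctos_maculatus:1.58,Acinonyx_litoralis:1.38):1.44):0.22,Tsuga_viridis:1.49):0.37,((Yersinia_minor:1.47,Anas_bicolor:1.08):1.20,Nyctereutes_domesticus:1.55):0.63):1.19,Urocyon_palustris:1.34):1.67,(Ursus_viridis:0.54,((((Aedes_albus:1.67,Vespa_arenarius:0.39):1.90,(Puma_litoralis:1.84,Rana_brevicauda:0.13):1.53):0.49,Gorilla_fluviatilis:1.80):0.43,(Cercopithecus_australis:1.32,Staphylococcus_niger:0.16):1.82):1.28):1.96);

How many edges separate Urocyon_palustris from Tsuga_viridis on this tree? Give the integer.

4

The MRCA of Urocyon_palustris and Tsuga_viridis is the node subtending ((((Arabidopsis_occidentalis,(Tremarctos_maculatus,Acinonyx_litoralis)),Tsuga_viridis),((Yersinia_minor,Anas_bicolor),Nyctereutes_domesticus)),Urocyon_palustris).
From Urocyon_palustris up to that node: 1 branch. From Tsuga_viridis up to the same node: 3 branches. Total: 1 + 3 = 4.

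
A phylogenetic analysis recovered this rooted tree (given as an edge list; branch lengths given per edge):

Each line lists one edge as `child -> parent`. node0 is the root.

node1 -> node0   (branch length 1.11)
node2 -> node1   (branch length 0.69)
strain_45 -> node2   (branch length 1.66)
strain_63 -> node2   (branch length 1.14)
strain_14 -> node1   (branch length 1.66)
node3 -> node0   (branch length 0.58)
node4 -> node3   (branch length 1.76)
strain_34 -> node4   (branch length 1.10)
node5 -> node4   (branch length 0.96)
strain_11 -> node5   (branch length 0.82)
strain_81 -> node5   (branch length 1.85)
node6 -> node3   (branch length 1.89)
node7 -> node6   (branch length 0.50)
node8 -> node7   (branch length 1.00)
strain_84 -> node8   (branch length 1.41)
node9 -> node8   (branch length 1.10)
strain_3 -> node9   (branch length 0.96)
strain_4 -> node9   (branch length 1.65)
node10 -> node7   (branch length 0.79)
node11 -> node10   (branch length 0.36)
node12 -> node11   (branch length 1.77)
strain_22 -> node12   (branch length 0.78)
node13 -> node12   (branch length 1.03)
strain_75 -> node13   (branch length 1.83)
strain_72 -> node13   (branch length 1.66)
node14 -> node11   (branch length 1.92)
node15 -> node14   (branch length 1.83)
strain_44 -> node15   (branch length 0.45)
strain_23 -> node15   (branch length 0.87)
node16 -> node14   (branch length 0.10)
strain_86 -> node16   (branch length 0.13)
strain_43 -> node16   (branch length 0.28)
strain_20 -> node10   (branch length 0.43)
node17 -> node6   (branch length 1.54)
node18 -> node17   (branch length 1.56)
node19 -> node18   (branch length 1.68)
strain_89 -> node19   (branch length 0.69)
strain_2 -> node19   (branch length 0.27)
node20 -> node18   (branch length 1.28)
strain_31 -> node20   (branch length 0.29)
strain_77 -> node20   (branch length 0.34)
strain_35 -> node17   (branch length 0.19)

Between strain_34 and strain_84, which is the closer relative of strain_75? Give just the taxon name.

strain_84

The MRCA of strain_75 and strain_84 subtends ((strain_84,(strain_3,strain_4)),(((strain_22,(strain_75,strain_72)),((strain_44,strain_23),(strain_86,strain_43))),strain_20)) (11 taxa).
The MRCA of strain_75 and strain_34 subtends ((strain_34,(strain_11,strain_81)),(((strain_84,(strain_3,strain_4)),(((strain_22,(strain_75,strain_72)),((strain_44,strain_23),(strain_86,strain_43))),strain_20)),(((strain_89,strain_2),(strain_31,strain_77)),strain_35))) (19 taxa).
The first is nested inside the second, so strain_75 shares a more recent common ancestor with strain_84.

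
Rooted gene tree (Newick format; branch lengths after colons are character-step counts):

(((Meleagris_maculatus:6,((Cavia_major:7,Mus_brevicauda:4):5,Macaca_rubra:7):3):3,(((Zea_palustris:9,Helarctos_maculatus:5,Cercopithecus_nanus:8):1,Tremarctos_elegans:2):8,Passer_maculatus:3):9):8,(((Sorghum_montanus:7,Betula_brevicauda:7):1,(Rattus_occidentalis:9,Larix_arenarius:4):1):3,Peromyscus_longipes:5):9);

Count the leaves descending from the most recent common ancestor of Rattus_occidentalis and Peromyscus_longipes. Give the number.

The MRCA of Rattus_occidentalis and Peromyscus_longipes is the node subtending (((Sorghum_montanus,Betula_brevicauda),(Rattus_occidentalis,Larix_arenarius)),Peromyscus_longipes).
That clade contains 5 terminal taxa: Betula_brevicauda, Larix_arenarius, Peromyscus_longipes, Rattus_occidentalis, Sorghum_montanus.

5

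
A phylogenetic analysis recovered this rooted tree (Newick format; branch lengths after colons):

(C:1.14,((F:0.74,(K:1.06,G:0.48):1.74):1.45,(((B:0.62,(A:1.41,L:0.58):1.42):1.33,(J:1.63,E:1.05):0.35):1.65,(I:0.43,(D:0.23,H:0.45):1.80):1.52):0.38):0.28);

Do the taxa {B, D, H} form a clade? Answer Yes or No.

No

The MRCA of the listed taxa subtends (((B,(A,L)),(J,E)),(I,(D,H))).
That clade also contains A, E, I, J, L, which are not in the proposed group, so the group is not monophyletic.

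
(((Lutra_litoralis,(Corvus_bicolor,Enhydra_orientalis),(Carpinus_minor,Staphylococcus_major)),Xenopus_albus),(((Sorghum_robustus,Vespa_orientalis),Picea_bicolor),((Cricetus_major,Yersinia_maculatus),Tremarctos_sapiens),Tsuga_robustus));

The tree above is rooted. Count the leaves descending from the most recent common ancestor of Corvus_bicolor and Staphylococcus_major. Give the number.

The MRCA of Corvus_bicolor and Staphylococcus_major is the node subtending (Lutra_litoralis,(Corvus_bicolor,Enhydra_orientalis),(Carpinus_minor,Staphylococcus_major)).
That clade contains 5 terminal taxa: Carpinus_minor, Corvus_bicolor, Enhydra_orientalis, Lutra_litoralis, Staphylococcus_major.

5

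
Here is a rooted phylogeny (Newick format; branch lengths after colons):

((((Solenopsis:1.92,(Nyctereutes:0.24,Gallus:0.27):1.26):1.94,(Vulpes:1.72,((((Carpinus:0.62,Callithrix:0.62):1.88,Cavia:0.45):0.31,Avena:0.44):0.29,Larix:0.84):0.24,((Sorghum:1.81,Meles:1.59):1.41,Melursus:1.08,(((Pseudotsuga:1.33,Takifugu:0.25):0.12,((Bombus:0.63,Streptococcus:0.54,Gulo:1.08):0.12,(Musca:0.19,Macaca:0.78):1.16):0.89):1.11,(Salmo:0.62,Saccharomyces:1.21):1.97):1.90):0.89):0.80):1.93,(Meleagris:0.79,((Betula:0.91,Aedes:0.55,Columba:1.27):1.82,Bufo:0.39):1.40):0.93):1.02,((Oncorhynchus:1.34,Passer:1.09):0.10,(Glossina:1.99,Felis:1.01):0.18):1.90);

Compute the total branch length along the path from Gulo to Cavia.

7.28

The path runs Gulo → … → MRCA → … → Cavia; the MRCA is the node subtending (Vulpes,((((Carpinus,Callithrix),Cavia),Avena),Larix),((Sorghum,Meles),Melursus,(((Pseudotsuga,Takifugu),((Bombus,Streptococcus,Gulo),(Musca,Macaca))),(Salmo,Saccharomyces)))).
Branch lengths along that path: 1.08 + 0.12 + 0.89 + 1.11 + 1.90 + 0.89 + 0.24 + 0.29 + 0.31 + 0.45 = 7.28.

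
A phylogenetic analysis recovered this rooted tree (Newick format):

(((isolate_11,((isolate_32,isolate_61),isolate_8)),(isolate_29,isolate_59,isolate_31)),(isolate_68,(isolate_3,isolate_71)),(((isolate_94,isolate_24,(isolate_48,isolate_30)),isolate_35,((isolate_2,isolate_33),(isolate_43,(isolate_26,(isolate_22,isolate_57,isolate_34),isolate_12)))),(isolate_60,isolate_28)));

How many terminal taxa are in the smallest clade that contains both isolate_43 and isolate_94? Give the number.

13

The MRCA of isolate_43 and isolate_94 is the node subtending ((isolate_94,isolate_24,(isolate_48,isolate_30)),isolate_35,((isolate_2,isolate_33),(isolate_43,(isolate_26,(isolate_22,isolate_57,isolate_34),isolate_12)))).
That clade contains 13 terminal taxa: isolate_12, isolate_2, isolate_22, isolate_24, isolate_26, isolate_30, isolate_33, isolate_34, isolate_35, isolate_43, isolate_48, isolate_57, isolate_94.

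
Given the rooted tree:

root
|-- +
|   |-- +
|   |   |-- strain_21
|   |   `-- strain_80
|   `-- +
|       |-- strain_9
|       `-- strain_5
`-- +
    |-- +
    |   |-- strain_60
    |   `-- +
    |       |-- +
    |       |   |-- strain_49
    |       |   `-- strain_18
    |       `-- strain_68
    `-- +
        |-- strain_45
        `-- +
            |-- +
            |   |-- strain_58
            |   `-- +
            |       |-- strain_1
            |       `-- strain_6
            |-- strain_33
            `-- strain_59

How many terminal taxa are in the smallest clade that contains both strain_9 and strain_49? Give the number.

14

The MRCA of strain_9 and strain_49 is the root, so the clade is the entire tree.
That clade contains 14 terminal taxa: strain_1, strain_18, strain_21, strain_33, strain_45, strain_49, strain_5, strain_58, strain_59, strain_6, strain_60, strain_68, strain_80, strain_9.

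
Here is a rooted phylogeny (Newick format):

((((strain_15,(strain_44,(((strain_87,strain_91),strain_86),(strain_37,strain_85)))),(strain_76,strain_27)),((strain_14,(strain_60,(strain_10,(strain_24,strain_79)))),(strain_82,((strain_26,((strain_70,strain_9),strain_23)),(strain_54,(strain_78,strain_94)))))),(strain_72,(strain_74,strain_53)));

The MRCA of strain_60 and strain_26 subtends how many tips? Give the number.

13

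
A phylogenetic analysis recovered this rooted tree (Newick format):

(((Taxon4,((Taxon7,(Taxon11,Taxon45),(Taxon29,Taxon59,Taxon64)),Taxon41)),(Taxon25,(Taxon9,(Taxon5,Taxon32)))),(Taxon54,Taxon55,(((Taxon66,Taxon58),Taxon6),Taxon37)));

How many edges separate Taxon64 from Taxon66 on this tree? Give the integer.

11

The MRCA of Taxon64 and Taxon66 is the root of the tree.
From Taxon64 up to that node: 6 branches. From Taxon66 up to the same node: 5 branches. Total: 6 + 5 = 11.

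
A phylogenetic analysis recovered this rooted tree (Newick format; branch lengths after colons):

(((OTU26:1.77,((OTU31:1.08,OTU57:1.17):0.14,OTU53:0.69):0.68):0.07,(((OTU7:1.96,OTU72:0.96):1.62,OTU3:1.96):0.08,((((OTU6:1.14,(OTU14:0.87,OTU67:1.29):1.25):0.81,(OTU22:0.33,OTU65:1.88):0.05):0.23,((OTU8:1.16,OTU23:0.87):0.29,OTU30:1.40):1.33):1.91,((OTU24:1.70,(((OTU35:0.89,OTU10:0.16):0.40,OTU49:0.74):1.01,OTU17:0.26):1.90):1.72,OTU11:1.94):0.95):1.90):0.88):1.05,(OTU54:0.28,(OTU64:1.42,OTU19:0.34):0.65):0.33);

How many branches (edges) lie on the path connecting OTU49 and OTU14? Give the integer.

The MRCA of OTU49 and OTU14 is the node subtending ((((OTU6,(OTU14,OTU67)),(OTU22,OTU65)),((OTU8,OTU23),OTU30)),((OTU24,(((OTU35,OTU10),OTU49),OTU17)),OTU11)).
From OTU49 up to that node: 5 branches. From OTU14 up to the same node: 5 branches. Total: 5 + 5 = 10.

10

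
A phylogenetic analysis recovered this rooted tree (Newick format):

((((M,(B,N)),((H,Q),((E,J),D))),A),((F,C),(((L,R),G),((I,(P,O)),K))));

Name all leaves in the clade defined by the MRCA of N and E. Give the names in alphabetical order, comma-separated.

Tracing N: it sits inside (B,N).
Tracing E: it sits inside (E,J).
The smallest clade enclosing both is ((M,(B,N)),((H,Q),((E,J),D))); the answer is its 8 terminal taxa in alphabetical order.

B, D, E, H, J, M, N, Q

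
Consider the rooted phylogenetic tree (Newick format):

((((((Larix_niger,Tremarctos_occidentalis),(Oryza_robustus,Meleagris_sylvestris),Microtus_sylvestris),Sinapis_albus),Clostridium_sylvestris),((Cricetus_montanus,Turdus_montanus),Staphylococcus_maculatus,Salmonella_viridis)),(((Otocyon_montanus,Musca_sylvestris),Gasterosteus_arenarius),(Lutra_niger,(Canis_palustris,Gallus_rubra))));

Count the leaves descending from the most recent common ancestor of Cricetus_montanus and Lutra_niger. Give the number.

The MRCA of Cricetus_montanus and Lutra_niger is the root, so the clade is the entire tree.
That clade contains 17 terminal taxa: Canis_palustris, Clostridium_sylvestris, Cricetus_montanus, Gallus_rubra, Gasterosteus_arenarius, Larix_niger, Lutra_niger, Meleagris_sylvestris, Microtus_sylvestris, Musca_sylvestris, Oryza_robustus, Otocyon_montanus, Salmonella_viridis, Sinapis_albus, Staphylococcus_maculatus, Tremarctos_occidentalis, Turdus_montanus.

17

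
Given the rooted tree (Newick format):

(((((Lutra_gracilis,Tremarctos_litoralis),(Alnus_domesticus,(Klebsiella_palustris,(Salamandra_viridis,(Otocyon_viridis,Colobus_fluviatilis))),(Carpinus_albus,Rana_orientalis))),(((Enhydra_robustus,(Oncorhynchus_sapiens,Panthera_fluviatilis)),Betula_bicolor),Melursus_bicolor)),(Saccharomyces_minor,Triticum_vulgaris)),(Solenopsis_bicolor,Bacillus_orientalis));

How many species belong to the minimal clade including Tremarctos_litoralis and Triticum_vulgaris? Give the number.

The MRCA of Tremarctos_litoralis and Triticum_vulgaris is the node subtending ((((Lutra_gracilis,Tremarctos_litoralis),(Alnus_domesticus,(Klebsiella_palustris,(Salamandra_viridis,(Otocyon_viridis,Colobus_fluviatilis))),(Carpinus_albus,Rana_orientalis))),(((Enhydra_robustus,(Oncorhynchus_sapiens,Panthera_fluviatilis)),Betula_bicolor),Melursus_bicolor)),(Saccharomyces_minor,Triticum_vulgaris)).
That clade contains 16 terminal taxa: Alnus_domesticus, Betula_bicolor, Carpinus_albus, Colobus_fluviatilis, Enhydra_robustus, Klebsiella_palustris, Lutra_gracilis, Melursus_bicolor, Oncorhynchus_sapiens, Otocyon_viridis, Panthera_fluviatilis, Rana_orientalis, Saccharomyces_minor, Salamandra_viridis, Tremarctos_litoralis, Triticum_vulgaris.

16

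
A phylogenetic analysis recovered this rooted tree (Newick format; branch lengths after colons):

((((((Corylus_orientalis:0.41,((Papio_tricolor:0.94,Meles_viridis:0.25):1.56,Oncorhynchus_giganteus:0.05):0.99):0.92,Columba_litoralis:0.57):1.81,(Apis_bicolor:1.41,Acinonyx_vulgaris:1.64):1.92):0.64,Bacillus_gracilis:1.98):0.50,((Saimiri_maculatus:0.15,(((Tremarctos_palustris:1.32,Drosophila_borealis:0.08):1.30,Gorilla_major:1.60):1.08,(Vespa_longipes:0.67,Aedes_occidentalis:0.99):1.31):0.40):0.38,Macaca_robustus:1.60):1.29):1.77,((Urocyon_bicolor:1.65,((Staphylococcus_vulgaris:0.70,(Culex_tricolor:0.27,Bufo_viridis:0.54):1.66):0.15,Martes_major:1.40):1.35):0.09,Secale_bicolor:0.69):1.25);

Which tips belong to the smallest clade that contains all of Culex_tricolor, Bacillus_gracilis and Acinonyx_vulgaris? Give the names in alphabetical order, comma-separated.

Acinonyx_vulgaris, Aedes_occidentalis, Apis_bicolor, Bacillus_gracilis, Bufo_viridis, Columba_litoralis, Corylus_orientalis, Culex_tricolor, Drosophila_borealis, Gorilla_major, Macaca_robustus, Martes_major, Meles_viridis, Oncorhynchus_giganteus, Papio_tricolor, Saimiri_maculatus, Secale_bicolor, Staphylococcus_vulgaris, Tremarctos_palustris, Urocyon_bicolor, Vespa_longipes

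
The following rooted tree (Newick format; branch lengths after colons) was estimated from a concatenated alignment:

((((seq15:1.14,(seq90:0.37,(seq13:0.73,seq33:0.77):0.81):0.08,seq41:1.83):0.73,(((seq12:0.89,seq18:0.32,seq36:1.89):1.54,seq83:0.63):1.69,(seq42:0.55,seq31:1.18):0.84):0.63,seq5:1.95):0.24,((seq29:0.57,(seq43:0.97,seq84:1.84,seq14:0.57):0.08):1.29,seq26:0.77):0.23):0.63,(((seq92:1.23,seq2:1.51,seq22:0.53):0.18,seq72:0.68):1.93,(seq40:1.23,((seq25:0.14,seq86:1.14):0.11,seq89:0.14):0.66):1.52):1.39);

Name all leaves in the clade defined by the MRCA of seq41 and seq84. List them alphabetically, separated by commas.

seq12, seq13, seq14, seq15, seq18, seq26, seq29, seq31, seq33, seq36, seq41, seq42, seq43, seq5, seq83, seq84, seq90

Tracing seq41: it sits inside (seq15,(seq90,(seq13,seq33)),seq41).
Tracing seq84: it sits inside (seq43,seq84,seq14).
The smallest clade enclosing both is (((seq15,(seq90,(seq13,seq33)),seq41),(((seq12,seq18,seq36),seq83),(seq42,seq31)),seq5),((seq29,(seq43,seq84,seq14)),seq26)); the answer is its 17 terminal taxa in alphabetical order.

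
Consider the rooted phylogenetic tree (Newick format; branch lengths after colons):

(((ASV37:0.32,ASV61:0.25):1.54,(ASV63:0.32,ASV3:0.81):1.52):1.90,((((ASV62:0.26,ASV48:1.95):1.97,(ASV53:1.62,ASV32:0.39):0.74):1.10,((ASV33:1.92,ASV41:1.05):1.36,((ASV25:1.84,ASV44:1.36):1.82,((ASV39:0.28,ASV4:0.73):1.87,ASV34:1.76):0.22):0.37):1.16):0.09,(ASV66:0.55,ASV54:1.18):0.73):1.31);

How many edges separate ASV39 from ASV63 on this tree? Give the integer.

10

The MRCA of ASV39 and ASV63 is the root of the tree.
From ASV39 up to that node: 7 branches. From ASV63 up to the same node: 3 branches. Total: 7 + 3 = 10.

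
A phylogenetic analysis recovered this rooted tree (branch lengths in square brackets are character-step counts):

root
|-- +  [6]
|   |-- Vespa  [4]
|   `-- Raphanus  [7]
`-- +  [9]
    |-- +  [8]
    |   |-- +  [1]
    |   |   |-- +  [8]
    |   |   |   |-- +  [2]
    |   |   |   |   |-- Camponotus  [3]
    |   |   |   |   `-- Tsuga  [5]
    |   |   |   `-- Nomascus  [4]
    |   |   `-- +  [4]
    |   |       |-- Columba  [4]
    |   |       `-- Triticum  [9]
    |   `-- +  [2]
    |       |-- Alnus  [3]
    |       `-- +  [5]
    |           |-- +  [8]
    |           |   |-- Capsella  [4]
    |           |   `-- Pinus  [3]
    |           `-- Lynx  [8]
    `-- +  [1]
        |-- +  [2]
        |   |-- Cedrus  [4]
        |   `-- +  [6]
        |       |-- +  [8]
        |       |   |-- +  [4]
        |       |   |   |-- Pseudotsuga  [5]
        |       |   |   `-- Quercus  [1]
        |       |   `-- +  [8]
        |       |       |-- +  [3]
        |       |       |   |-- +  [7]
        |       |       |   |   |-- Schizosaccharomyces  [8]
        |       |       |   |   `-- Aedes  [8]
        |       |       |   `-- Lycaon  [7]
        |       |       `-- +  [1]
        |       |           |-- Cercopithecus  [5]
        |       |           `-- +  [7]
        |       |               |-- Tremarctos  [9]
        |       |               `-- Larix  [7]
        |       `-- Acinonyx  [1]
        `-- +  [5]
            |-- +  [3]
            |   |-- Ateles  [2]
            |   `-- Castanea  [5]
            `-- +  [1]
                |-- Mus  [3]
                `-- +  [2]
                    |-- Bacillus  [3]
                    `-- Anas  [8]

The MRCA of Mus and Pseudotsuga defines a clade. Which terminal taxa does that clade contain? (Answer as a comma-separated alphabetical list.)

Acinonyx, Aedes, Anas, Ateles, Bacillus, Castanea, Cedrus, Cercopithecus, Larix, Lycaon, Mus, Pseudotsuga, Quercus, Schizosaccharomyces, Tremarctos

Tracing Mus: it sits inside (Mus,(Bacillus,Anas)).
Tracing Pseudotsuga: it sits inside (Pseudotsuga,Quercus).
The smallest clade enclosing both is ((Cedrus,(((Pseudotsuga,Quercus),(((Schizosaccharomyces,Aedes),Lycaon),(Cercopithecus,(Tremarctos,Larix)))),Acinonyx)),((Ateles,Castanea),(Mus,(Bacillus,Anas)))); the answer is its 15 terminal taxa in alphabetical order.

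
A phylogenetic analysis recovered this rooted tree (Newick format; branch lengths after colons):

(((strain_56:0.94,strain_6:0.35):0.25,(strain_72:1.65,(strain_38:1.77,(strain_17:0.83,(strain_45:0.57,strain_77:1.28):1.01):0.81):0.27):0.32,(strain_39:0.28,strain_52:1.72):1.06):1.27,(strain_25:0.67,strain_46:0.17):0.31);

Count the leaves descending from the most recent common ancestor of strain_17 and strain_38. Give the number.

The MRCA of strain_17 and strain_38 is the node subtending (strain_38,(strain_17,(strain_45,strain_77))).
That clade contains 4 terminal taxa: strain_17, strain_38, strain_45, strain_77.

4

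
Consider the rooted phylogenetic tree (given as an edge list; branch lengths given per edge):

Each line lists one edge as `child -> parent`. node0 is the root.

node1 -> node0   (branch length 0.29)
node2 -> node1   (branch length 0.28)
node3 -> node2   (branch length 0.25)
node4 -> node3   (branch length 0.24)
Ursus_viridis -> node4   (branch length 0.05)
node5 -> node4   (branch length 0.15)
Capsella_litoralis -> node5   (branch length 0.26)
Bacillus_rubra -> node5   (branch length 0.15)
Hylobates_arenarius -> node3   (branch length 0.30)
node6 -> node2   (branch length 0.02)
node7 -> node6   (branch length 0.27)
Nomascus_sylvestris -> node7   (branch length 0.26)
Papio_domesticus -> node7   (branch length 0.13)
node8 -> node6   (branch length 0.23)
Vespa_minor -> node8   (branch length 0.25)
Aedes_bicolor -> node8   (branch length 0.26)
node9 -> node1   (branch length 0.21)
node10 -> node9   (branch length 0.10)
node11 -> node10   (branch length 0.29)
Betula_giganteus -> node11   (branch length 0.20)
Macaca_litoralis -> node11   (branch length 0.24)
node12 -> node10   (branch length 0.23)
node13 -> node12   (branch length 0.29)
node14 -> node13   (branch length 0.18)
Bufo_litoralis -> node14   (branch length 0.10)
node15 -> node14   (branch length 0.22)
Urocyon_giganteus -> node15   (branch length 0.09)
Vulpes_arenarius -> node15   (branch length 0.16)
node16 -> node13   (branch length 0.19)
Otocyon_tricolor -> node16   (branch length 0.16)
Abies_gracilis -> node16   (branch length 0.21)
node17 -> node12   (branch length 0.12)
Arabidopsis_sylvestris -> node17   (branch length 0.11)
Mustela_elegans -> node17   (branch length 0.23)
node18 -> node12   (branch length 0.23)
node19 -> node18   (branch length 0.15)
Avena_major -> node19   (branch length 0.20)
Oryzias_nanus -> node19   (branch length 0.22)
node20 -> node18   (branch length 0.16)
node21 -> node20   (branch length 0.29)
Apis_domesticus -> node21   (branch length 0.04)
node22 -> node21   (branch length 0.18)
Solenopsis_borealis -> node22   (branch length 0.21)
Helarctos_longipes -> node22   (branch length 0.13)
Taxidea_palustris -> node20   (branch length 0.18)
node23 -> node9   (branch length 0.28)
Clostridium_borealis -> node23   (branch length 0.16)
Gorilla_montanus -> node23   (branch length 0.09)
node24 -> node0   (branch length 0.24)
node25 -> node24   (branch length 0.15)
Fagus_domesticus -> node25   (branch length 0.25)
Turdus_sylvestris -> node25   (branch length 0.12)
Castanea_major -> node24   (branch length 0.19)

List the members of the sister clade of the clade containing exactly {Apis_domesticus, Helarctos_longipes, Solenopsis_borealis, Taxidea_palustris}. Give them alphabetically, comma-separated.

Avena_major, Oryzias_nanus

The clade containing exactly {Apis_domesticus, Helarctos_longipes, Solenopsis_borealis, Taxidea_palustris} attaches to the tree at the node subtending ((Avena_major,Oryzias_nanus),((Apis_domesticus,(Solenopsis_borealis,Helarctos_longipes)),Taxidea_palustris)).
The other lineage descending from that same node — the sister group — is (Avena_major,Oryzias_nanus); its 2 tips in alphabetical order are the answer.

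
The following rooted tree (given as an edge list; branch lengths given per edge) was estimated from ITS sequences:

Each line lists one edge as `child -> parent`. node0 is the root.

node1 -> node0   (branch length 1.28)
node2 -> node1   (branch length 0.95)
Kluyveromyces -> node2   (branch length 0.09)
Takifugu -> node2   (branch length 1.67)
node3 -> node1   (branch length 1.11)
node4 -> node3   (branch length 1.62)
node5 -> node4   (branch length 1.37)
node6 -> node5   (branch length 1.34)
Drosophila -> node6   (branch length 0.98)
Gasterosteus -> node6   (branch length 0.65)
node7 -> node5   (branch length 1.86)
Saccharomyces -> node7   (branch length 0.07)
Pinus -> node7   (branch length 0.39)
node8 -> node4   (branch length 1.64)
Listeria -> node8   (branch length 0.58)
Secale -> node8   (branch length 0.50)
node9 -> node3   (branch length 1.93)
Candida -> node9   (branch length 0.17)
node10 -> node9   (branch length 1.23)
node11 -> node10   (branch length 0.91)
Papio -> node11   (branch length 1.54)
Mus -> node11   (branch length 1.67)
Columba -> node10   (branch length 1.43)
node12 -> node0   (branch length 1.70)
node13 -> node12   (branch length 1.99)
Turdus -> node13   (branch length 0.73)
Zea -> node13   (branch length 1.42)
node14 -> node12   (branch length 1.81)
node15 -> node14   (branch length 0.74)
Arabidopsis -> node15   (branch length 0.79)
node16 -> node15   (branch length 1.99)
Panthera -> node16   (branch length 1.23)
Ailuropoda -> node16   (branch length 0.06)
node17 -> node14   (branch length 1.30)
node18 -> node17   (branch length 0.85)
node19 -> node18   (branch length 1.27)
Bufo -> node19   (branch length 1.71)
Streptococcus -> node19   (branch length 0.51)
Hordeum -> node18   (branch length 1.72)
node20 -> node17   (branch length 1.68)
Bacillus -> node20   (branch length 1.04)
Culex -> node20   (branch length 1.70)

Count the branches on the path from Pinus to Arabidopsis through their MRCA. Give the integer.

10

The MRCA of Pinus and Arabidopsis is the root of the tree.
From Pinus up to that node: 6 branches. From Arabidopsis up to the same node: 4 branches. Total: 6 + 4 = 10.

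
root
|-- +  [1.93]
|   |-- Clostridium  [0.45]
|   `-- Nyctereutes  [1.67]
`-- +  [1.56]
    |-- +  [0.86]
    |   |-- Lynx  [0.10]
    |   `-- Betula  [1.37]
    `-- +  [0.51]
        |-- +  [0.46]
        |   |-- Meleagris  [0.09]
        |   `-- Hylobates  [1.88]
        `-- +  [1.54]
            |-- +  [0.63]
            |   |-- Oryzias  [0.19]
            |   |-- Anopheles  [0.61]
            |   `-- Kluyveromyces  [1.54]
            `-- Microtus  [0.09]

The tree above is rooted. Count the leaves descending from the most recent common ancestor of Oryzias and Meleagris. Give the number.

The MRCA of Oryzias and Meleagris is the node subtending ((Meleagris,Hylobates),((Oryzias,Anopheles,Kluyveromyces),Microtus)).
That clade contains 6 terminal taxa: Anopheles, Hylobates, Kluyveromyces, Meleagris, Microtus, Oryzias.

6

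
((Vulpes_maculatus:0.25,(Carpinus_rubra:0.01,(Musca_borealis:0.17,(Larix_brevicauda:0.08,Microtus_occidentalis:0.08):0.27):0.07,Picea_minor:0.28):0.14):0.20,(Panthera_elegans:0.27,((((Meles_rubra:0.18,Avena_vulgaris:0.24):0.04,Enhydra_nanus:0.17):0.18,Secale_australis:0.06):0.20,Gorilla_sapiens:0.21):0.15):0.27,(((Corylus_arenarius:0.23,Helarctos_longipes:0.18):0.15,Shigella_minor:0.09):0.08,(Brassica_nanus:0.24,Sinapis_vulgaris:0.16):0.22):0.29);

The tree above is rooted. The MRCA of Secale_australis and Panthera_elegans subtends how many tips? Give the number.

The MRCA of Secale_australis and Panthera_elegans is the node subtending (Panthera_elegans,((((Meles_rubra,Avena_vulgaris),Enhydra_nanus),Secale_australis),Gorilla_sapiens)).
That clade contains 6 terminal taxa: Avena_vulgaris, Enhydra_nanus, Gorilla_sapiens, Meles_rubra, Panthera_elegans, Secale_australis.

6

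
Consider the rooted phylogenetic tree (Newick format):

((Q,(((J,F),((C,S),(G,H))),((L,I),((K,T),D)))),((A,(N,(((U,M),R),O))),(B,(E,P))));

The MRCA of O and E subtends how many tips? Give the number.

9

The MRCA of O and E is the node subtending ((A,(N,(((U,M),R),O))),(B,(E,P))).
That clade contains 9 terminal taxa: A, B, E, M, N, O, P, R, U.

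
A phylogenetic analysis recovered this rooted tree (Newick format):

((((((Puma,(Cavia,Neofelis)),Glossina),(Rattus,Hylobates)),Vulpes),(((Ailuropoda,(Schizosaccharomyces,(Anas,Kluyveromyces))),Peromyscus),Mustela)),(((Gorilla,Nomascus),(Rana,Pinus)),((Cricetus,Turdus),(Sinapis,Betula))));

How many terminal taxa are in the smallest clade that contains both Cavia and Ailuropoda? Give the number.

The MRCA of Cavia and Ailuropoda is the node subtending (((((Puma,(Cavia,Neofelis)),Glossina),(Rattus,Hylobates)),Vulpes),(((Ailuropoda,(Schizosaccharomyces,(Anas,Kluyveromyces))),Peromyscus),Mustela)).
That clade contains 13 terminal taxa: Ailuropoda, Anas, Cavia, Glossina, Hylobates, Kluyveromyces, Mustela, Neofelis, Peromyscus, Puma, Rattus, Schizosaccharomyces, Vulpes.

13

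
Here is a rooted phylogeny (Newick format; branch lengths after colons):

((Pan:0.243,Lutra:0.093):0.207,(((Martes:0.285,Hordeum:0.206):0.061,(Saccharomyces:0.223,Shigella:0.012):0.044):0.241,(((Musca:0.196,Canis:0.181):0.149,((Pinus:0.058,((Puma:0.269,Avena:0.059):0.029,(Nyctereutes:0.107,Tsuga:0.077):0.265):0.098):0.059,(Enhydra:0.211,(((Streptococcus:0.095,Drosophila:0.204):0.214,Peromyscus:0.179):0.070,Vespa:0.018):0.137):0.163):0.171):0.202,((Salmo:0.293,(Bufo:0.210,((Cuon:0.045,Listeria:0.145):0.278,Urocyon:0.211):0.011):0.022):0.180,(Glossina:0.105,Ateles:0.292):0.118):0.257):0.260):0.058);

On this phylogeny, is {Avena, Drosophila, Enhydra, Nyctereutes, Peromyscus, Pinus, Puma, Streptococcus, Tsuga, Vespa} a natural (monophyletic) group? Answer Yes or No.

The most recent common ancestor of these taxa subtends ((Pinus,((Puma,Avena),(Nyctereutes,Tsuga))),(Enhydra,(((Streptococcus,Drosophila),Peromyscus),Vespa))).
That clade has exactly 10 tips — every listed taxon and nothing else — so the group is monophyletic.

Yes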